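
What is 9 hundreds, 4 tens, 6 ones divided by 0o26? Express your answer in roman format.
Convert 9 hundreds, 4 tens, 6 ones (place-value notation) → 9×100 + 4×10 + 6 = 946 (decimal)
Convert 0o26 (octal) → 2×8 + 6 = 22 (decimal)
Compute 946 ÷ 22 = 43
Convert 43 (decimal) → 43 = 40 + 1 + 1 + 1 → XLIII (Roman numeral)
XLIII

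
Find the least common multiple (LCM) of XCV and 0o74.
Convert XCV (Roman numeral) → 90 + 5 = 95 (decimal)
Convert 0o74 (octal) → 7×8 + 4 = 60 (decimal)
Compute lcm(95, 60) = 1140
1140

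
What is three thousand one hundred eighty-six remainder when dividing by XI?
Convert three thousand one hundred eighty-six (English words) → 3×1000 + 1×100 + 86 = 3186 (decimal)
Convert XI (Roman numeral) → 10 + 1 = 11 (decimal)
Compute 3186 mod 11 = 7
7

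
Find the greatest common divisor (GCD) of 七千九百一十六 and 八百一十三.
Convert 七千九百一十六 (Chinese numeral) → 7×1000 + 9×100 + 1×10 + 6 = 7916 (decimal)
Convert 八百一十三 (Chinese numeral) → 8×100 + 1×10 + 3 = 813 (decimal)
Compute gcd(7916, 813) = 1
1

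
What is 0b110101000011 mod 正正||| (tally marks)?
Convert 0b110101000011 (binary) → 2048 + 1024 + 256 + 64 + 2 + 1 = 3395 (decimal)
Convert 正正||| (tally marks) → 5 + 5 + 3 = 13 (decimal)
Compute 3395 mod 13 = 2
2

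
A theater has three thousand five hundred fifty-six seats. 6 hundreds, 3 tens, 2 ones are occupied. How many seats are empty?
Convert three thousand five hundred fifty-six (English words) → 3×1000 + 5×100 + 56 = 3556 (decimal)
Convert 6 hundreds, 3 tens, 2 ones (place-value notation) → 6×100 + 3×10 + 2 = 632 (decimal)
Compute 3556 - 632 = 2924
2924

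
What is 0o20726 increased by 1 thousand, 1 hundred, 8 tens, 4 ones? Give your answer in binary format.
Convert 0o20726 (octal) → 2×4096 + 7×64 + 2×8 + 6 = 8662 (decimal)
Convert 1 thousand, 1 hundred, 8 tens, 4 ones (place-value notation) → 1×1000 + 1×100 + 8×10 + 4 = 1184 (decimal)
Compute 8662 + 1184 = 9846
Convert 9846 (decimal) → 9846 = 8192 + 1024 + 512 + 64 + 32 + 16 + 4 + 2 → 0b10011001110110 (binary)
0b10011001110110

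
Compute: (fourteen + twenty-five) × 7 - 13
Convert fourteen (English words) → 14 (decimal)
Convert twenty-five (English words) → 25 (decimal)
Expression in decimal: (14 + 25) × 7 - 13
Parentheses first: 14 + 25 = 39
Multiply: 39 × 7 = 273
Subtract: 273 - 13 = 260
260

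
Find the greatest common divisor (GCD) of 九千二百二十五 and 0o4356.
Convert 九千二百二十五 (Chinese numeral) → 9×1000 + 2×100 + 2×10 + 5 = 9225 (decimal)
Convert 0o4356 (octal) → 4×512 + 3×64 + 5×8 + 6 = 2286 (decimal)
Compute gcd(9225, 2286) = 9
9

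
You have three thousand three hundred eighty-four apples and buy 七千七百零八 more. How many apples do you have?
Convert three thousand three hundred eighty-four (English words) → 3×1000 + 3×100 + 84 = 3384 (decimal)
Convert 七千七百零八 (Chinese numeral) → 7×1000 + 7×100 + 8 = 7708 (decimal)
Compute 3384 + 7708 = 11092
11092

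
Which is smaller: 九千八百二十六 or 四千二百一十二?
Convert 九千八百二十六 (Chinese numeral) → 9×1000 + 8×100 + 2×10 + 6 = 9826 (decimal)
Convert 四千二百一十二 (Chinese numeral) → 4×1000 + 2×100 + 1×10 + 2 = 4212 (decimal)
Compare 9826 vs 4212: smaller = 4212
4212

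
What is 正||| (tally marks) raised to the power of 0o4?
Convert 正||| (tally marks) → 5 + 3 = 8 (decimal)
Convert 0o4 (octal) → 4 (decimal)
Compute 8 ^ 4 = 4096
4096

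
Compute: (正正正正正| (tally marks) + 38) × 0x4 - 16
Convert 正正正正正| (tally marks) → 5 + 5 + 5 + 5 + 5 + 1 = 26 (decimal)
Convert 0x4 (hexadecimal) → 4 (decimal)
Expression in decimal: (26 + 38) × 4 - 16
Parentheses first: 26 + 38 = 64
Multiply: 64 × 4 = 256
Subtract: 256 - 16 = 240
240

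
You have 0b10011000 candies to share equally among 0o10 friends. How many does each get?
Convert 0b10011000 (binary) → 128 + 16 + 8 = 152 (decimal)
Convert 0o10 (octal) → 1×8 = 8 (decimal)
Compute 152 ÷ 8 = 19
19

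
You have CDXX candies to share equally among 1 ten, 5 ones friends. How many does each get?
Convert CDXX (Roman numeral) → 400 + 10 + 10 = 420 (decimal)
Convert 1 ten, 5 ones (place-value notation) → 1×10 + 5 = 15 (decimal)
Compute 420 ÷ 15 = 28
28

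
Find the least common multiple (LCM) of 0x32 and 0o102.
Convert 0x32 (hexadecimal) → 3×16 + 2 = 50 (decimal)
Convert 0o102 (octal) → 1×64 + 2 = 66 (decimal)
Compute lcm(50, 66) = 1650
1650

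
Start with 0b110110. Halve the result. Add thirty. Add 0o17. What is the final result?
Convert 0b110110 (binary) → 32 + 16 + 4 + 2 = 54 (decimal)
Start: 54
54 ÷ 2 = 27
Convert thirty (English words) → 30 (decimal)
27 + 30 = 57
Convert 0o17 (octal) → 1×8 + 7 = 15 (decimal)
57 + 15 = 72
72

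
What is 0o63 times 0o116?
Convert 0o63 (octal) → 6×8 + 3 = 51 (decimal)
Convert 0o116 (octal) → 1×64 + 1×8 + 6 = 78 (decimal)
Compute 51 × 78 = 3978
3978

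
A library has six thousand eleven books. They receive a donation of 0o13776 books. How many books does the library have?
Convert six thousand eleven (English words) → 6×1000 + 11 = 6011 (decimal)
Convert 0o13776 (octal) → 1×4096 + 3×512 + 7×64 + 7×8 + 6 = 6142 (decimal)
Compute 6011 + 6142 = 12153
12153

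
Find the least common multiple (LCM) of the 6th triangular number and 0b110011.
Convert the 6th triangular number (triangular index) → 6×7/2 = 21 (decimal)
Convert 0b110011 (binary) → 32 + 16 + 2 + 1 = 51 (decimal)
Compute lcm(21, 51) = 357
357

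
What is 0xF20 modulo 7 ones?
Convert 0xF20 (hexadecimal) → 15×256 + 2×16 = 3872 (decimal)
Convert 7 ones (place-value notation) → 7 (decimal)
Compute 3872 mod 7 = 1
1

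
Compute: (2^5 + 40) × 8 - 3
Convert 2^5 (power) → 32 (decimal)
Expression in decimal: (32 + 40) × 8 - 3
Parentheses first: 32 + 40 = 72
Multiply: 72 × 8 = 576
Subtract: 576 - 3 = 573
573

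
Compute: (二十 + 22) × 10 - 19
Convert 二十 (Chinese numeral) → 2×10 = 20 (decimal)
Expression in decimal: (20 + 22) × 10 - 19
Parentheses first: 20 + 22 = 42
Multiply: 42 × 10 = 420
Subtract: 420 - 19 = 401
401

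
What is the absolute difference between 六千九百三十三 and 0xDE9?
Convert 六千九百三十三 (Chinese numeral) → 6×1000 + 9×100 + 3×10 + 3 = 6933 (decimal)
Convert 0xDE9 (hexadecimal) → 13×256 + 14×16 + 9 = 3561 (decimal)
Compute |6933 - 3561| = 3372
3372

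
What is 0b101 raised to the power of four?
Convert 0b101 (binary) → 4 + 1 = 5 (decimal)
Convert four (English words) → 4 (decimal)
Compute 5 ^ 4 = 625
625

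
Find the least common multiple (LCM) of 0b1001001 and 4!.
Convert 0b1001001 (binary) → 64 + 8 + 1 = 73 (decimal)
Convert 4! (factorial) → 24 (decimal)
Compute lcm(73, 24) = 1752
1752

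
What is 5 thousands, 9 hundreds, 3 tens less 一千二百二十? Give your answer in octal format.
Convert 5 thousands, 9 hundreds, 3 tens (place-value notation) → 5×1000 + 9×100 + 3×10 = 5930 (decimal)
Convert 一千二百二十 (Chinese numeral) → 1×1000 + 2×100 + 2×10 = 1220 (decimal)
Compute 5930 - 1220 = 4710
Convert 4710 (decimal) → 4710 = 1×4096 + 1×512 + 1×64 + 4×8 + 6 → 0o11146 (octal)
0o11146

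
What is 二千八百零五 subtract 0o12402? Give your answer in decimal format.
Convert 二千八百零五 (Chinese numeral) → 2×1000 + 8×100 + 5 = 2805 (decimal)
Convert 0o12402 (octal) → 1×4096 + 2×512 + 4×64 + 2 = 5378 (decimal)
Compute 2805 - 5378 = -2573
-2573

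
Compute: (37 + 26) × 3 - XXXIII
Convert XXXIII (Roman numeral) → 10 + 10 + 10 + 1 + 1 + 1 = 33 (decimal)
Expression in decimal: (37 + 26) × 3 - 33
Parentheses first: 37 + 26 = 63
Multiply: 63 × 3 = 189
Subtract: 189 - 33 = 156
156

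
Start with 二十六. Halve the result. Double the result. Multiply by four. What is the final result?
Convert 二十六 (Chinese numeral) → 2×10 + 6 = 26 (decimal)
Start: 26
26 ÷ 2 = 13
13 × 2 = 26
Convert four (English words) → 4 (decimal)
26 × 4 = 104
104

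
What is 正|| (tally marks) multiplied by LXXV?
Convert 正|| (tally marks) → 5 + 2 = 7 (decimal)
Convert LXXV (Roman numeral) → 50 + 10 + 10 + 5 = 75 (decimal)
Compute 7 × 75 = 525
525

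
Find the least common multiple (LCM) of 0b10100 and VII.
Convert 0b10100 (binary) → 16 + 4 = 20 (decimal)
Convert VII (Roman numeral) → 5 + 1 + 1 = 7 (decimal)
Compute lcm(20, 7) = 140
140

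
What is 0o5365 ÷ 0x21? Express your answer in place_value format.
Convert 0o5365 (octal) → 5×512 + 3×64 + 6×8 + 5 = 2805 (decimal)
Convert 0x21 (hexadecimal) → 2×16 + 1 = 33 (decimal)
Compute 2805 ÷ 33 = 85
Convert 85 (decimal) → 85 = 8×10 + 5 → 8 tens, 5 ones (place-value notation)
8 tens, 5 ones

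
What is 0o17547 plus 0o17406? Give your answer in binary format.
Convert 0o17547 (octal) → 1×4096 + 7×512 + 5×64 + 4×8 + 7 = 8039 (decimal)
Convert 0o17406 (octal) → 1×4096 + 7×512 + 4×64 + 6 = 7942 (decimal)
Compute 8039 + 7942 = 15981
Convert 15981 (decimal) → 15981 = 8192 + 4096 + 2048 + 1024 + 512 + 64 + 32 + 8 + 4 + 1 → 0b11111001101101 (binary)
0b11111001101101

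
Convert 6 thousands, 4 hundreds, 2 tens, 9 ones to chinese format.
Convert 6 thousands, 4 hundreds, 2 tens, 9 ones (place-value notation) → 6×1000 + 4×100 + 2×10 + 9 = 6429 (decimal)
Convert 6429 (decimal) → 6429 = 6×1000 + 4×100 + 2×10 + 9 → 六千四百二十九 (Chinese numeral)
六千四百二十九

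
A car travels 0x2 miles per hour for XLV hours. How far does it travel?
Convert 0x2 (hexadecimal) → 2 (decimal)
Convert XLV (Roman numeral) → 40 + 5 = 45 (decimal)
Compute 2 × 45 = 90
90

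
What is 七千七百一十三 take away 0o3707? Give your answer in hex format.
Convert 七千七百一十三 (Chinese numeral) → 7×1000 + 7×100 + 1×10 + 3 = 7713 (decimal)
Convert 0o3707 (octal) → 3×512 + 7×64 + 7 = 1991 (decimal)
Compute 7713 - 1991 = 5722
Convert 5722 (decimal) → 5722 = 1×4096 + 6×256 + 5×16 + 10 → 0x165A (hexadecimal)
0x165A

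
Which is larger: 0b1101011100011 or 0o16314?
Convert 0b1101011100011 (binary) → 4096 + 2048 + 512 + 128 + 64 + 32 + 2 + 1 = 6883 (decimal)
Convert 0o16314 (octal) → 1×4096 + 6×512 + 3×64 + 1×8 + 4 = 7372 (decimal)
Compare 6883 vs 7372: larger = 7372
7372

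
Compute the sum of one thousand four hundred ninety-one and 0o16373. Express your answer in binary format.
Convert one thousand four hundred ninety-one (English words) → 1×1000 + 4×100 + 91 = 1491 (decimal)
Convert 0o16373 (octal) → 1×4096 + 6×512 + 3×64 + 7×8 + 3 = 7419 (decimal)
Compute 1491 + 7419 = 8910
Convert 8910 (decimal) → 8910 = 8192 + 512 + 128 + 64 + 8 + 4 + 2 → 0b10001011001110 (binary)
0b10001011001110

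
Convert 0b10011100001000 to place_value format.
Convert 0b10011100001000 (binary) → 8192 + 1024 + 512 + 256 + 8 = 9992 (decimal)
Convert 9992 (decimal) → 9992 = 9×1000 + 9×100 + 9×10 + 2 → 9 thousands, 9 hundreds, 9 tens, 2 ones (place-value notation)
9 thousands, 9 hundreds, 9 tens, 2 ones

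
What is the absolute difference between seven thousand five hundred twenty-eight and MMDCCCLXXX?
Convert seven thousand five hundred twenty-eight (English words) → 7×1000 + 5×100 + 28 = 7528 (decimal)
Convert MMDCCCLXXX (Roman numeral) → 1000 + 1000 + 500 + 100 + 100 + 100 + 50 + 10 + 10 + 10 = 2880 (decimal)
Compute |7528 - 2880| = 4648
4648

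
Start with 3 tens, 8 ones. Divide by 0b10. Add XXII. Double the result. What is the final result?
Convert 3 tens, 8 ones (place-value notation) → 3×10 + 8 = 38 (decimal)
Start: 38
Convert 0b10 (binary) → 2 (decimal)
38 ÷ 2 = 19
Convert XXII (Roman numeral) → 10 + 10 + 1 + 1 = 22 (decimal)
19 + 22 = 41
41 × 2 = 82
82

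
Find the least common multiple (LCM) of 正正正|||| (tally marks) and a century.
Convert 正正正|||| (tally marks) → 5 + 5 + 5 + 4 = 19 (decimal)
Convert a century (colloquial) → 100 (decimal)
Compute lcm(19, 100) = 1900
1900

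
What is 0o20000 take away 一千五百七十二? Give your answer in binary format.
Convert 0o20000 (octal) → 2×4096 = 8192 (decimal)
Convert 一千五百七十二 (Chinese numeral) → 1×1000 + 5×100 + 7×10 + 2 = 1572 (decimal)
Compute 8192 - 1572 = 6620
Convert 6620 (decimal) → 6620 = 4096 + 2048 + 256 + 128 + 64 + 16 + 8 + 4 → 0b1100111011100 (binary)
0b1100111011100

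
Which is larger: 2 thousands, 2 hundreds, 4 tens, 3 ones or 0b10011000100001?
Convert 2 thousands, 2 hundreds, 4 tens, 3 ones (place-value notation) → 2×1000 + 2×100 + 4×10 + 3 = 2243 (decimal)
Convert 0b10011000100001 (binary) → 8192 + 1024 + 512 + 32 + 1 = 9761 (decimal)
Compare 2243 vs 9761: larger = 9761
9761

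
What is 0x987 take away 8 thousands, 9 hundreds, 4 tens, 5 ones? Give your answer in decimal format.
Convert 0x987 (hexadecimal) → 9×256 + 8×16 + 7 = 2439 (decimal)
Convert 8 thousands, 9 hundreds, 4 tens, 5 ones (place-value notation) → 8×1000 + 9×100 + 4×10 + 5 = 8945 (decimal)
Compute 2439 - 8945 = -6506
-6506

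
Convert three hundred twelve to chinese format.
Convert three hundred twelve (English words) → 3×100 + 12 = 312 (decimal)
Convert 312 (decimal) → 312 = 3×100 + 1×10 + 2 → 三百一十二 (Chinese numeral)
三百一十二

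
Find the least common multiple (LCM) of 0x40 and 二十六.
Convert 0x40 (hexadecimal) → 4×16 = 64 (decimal)
Convert 二十六 (Chinese numeral) → 2×10 + 6 = 26 (decimal)
Compute lcm(64, 26) = 832
832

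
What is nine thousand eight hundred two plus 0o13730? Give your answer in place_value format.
Convert nine thousand eight hundred two (English words) → 9×1000 + 8×100 + 2 = 9802 (decimal)
Convert 0o13730 (octal) → 1×4096 + 3×512 + 7×64 + 3×8 = 6104 (decimal)
Compute 9802 + 6104 = 15906
Convert 15906 (decimal) → 15906 = 15×1000 + 9×100 + 6 → 15 thousands, 9 hundreds, 6 ones (place-value notation)
15 thousands, 9 hundreds, 6 ones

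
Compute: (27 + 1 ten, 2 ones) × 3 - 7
Convert 1 ten, 2 ones (place-value notation) → 1×10 + 2 = 12 (decimal)
Expression in decimal: (27 + 12) × 3 - 7
Parentheses first: 27 + 12 = 39
Multiply: 39 × 3 = 117
Subtract: 117 - 7 = 110
110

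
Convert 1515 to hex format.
Convert 1515 (decimal) → 1515 = 5×256 + 14×16 + 11 → 0x5EB (hexadecimal)
0x5EB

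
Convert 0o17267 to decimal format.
Convert 0o17267 (octal) → 1×4096 + 7×512 + 2×64 + 6×8 + 7 = 7863 (decimal)
7863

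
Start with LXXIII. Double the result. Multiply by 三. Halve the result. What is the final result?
Convert LXXIII (Roman numeral) → 50 + 10 + 10 + 1 + 1 + 1 = 73 (decimal)
Start: 73
73 × 2 = 146
Convert 三 (Chinese numeral) → 3 (decimal)
146 × 3 = 438
438 ÷ 2 = 219
219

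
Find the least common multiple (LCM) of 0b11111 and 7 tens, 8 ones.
Convert 0b11111 (binary) → 16 + 8 + 4 + 2 + 1 = 31 (decimal)
Convert 7 tens, 8 ones (place-value notation) → 7×10 + 8 = 78 (decimal)
Compute lcm(31, 78) = 2418
2418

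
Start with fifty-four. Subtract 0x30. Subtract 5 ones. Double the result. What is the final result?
Convert fifty-four (English words) → 54 (decimal)
Start: 54
Convert 0x30 (hexadecimal) → 3×16 = 48 (decimal)
54 - 48 = 6
Convert 5 ones (place-value notation) → 5 (decimal)
6 - 5 = 1
1 × 2 = 2
2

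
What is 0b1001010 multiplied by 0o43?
Convert 0b1001010 (binary) → 64 + 8 + 2 = 74 (decimal)
Convert 0o43 (octal) → 4×8 + 3 = 35 (decimal)
Compute 74 × 35 = 2590
2590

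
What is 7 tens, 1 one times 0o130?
Convert 7 tens, 1 one (place-value notation) → 7×10 + 1 = 71 (decimal)
Convert 0o130 (octal) → 1×64 + 3×8 = 88 (decimal)
Compute 71 × 88 = 6248
6248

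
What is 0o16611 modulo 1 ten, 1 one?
Convert 0o16611 (octal) → 1×4096 + 6×512 + 6×64 + 1×8 + 1 = 7561 (decimal)
Convert 1 ten, 1 one (place-value notation) → 1×10 + 1 = 11 (decimal)
Compute 7561 mod 11 = 4
4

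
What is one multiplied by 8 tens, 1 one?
Convert one (English words) → 1 (decimal)
Convert 8 tens, 1 one (place-value notation) → 8×10 + 1 = 81 (decimal)
Compute 1 × 81 = 81
81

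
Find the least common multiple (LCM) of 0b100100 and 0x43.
Convert 0b100100 (binary) → 32 + 4 = 36 (decimal)
Convert 0x43 (hexadecimal) → 4×16 + 3 = 67 (decimal)
Compute lcm(36, 67) = 2412
2412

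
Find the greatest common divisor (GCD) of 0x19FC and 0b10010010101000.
Convert 0x19FC (hexadecimal) → 1×4096 + 9×256 + 15×16 + 12 = 6652 (decimal)
Convert 0b10010010101000 (binary) → 8192 + 1024 + 128 + 32 + 8 = 9384 (decimal)
Compute gcd(6652, 9384) = 4
4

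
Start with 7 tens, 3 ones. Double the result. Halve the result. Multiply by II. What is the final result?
Convert 7 tens, 3 ones (place-value notation) → 7×10 + 3 = 73 (decimal)
Start: 73
73 × 2 = 146
146 ÷ 2 = 73
Convert II (Roman numeral) → 1 + 1 = 2 (decimal)
73 × 2 = 146
146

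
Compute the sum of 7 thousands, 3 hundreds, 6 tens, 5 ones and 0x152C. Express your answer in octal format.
Convert 7 thousands, 3 hundreds, 6 tens, 5 ones (place-value notation) → 7×1000 + 3×100 + 6×10 + 5 = 7365 (decimal)
Convert 0x152C (hexadecimal) → 1×4096 + 5×256 + 2×16 + 12 = 5420 (decimal)
Compute 7365 + 5420 = 12785
Convert 12785 (decimal) → 12785 = 3×4096 + 7×64 + 6×8 + 1 → 0o30761 (octal)
0o30761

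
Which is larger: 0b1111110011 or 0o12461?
Convert 0b1111110011 (binary) → 512 + 256 + 128 + 64 + 32 + 16 + 2 + 1 = 1011 (decimal)
Convert 0o12461 (octal) → 1×4096 + 2×512 + 4×64 + 6×8 + 1 = 5425 (decimal)
Compare 1011 vs 5425: larger = 5425
5425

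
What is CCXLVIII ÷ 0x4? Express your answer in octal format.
Convert CCXLVIII (Roman numeral) → 100 + 100 + 40 + 5 + 1 + 1 + 1 = 248 (decimal)
Convert 0x4 (hexadecimal) → 4 (decimal)
Compute 248 ÷ 4 = 62
Convert 62 (decimal) → 62 = 7×8 + 6 → 0o76 (octal)
0o76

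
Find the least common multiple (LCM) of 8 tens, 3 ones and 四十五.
Convert 8 tens, 3 ones (place-value notation) → 8×10 + 3 = 83 (decimal)
Convert 四十五 (Chinese numeral) → 4×10 + 5 = 45 (decimal)
Compute lcm(83, 45) = 3735
3735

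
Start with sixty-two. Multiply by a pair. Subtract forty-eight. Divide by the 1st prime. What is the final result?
Convert sixty-two (English words) → 62 (decimal)
Start: 62
Convert a pair (colloquial) → 2 (decimal)
62 × 2 = 124
Convert forty-eight (English words) → 48 (decimal)
124 - 48 = 76
Convert the 1st prime (prime index) → 2 (decimal)
76 ÷ 2 = 38
38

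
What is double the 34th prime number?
The 34th prime number = 139
Compute 139 × 2 = 278
278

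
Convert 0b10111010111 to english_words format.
Convert 0b10111010111 (binary) → 1024 + 256 + 128 + 64 + 16 + 4 + 2 + 1 = 1495 (decimal)
Convert 1495 (decimal) → 1495 = 1×1000 + 4×100 + 95 → one thousand four hundred ninety-five (English words)
one thousand four hundred ninety-five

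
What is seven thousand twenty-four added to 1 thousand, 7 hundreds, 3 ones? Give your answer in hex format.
Convert seven thousand twenty-four (English words) → 7×1000 + 24 = 7024 (decimal)
Convert 1 thousand, 7 hundreds, 3 ones (place-value notation) → 1×1000 + 7×100 + 3 = 1703 (decimal)
Compute 7024 + 1703 = 8727
Convert 8727 (decimal) → 8727 = 2×4096 + 2×256 + 1×16 + 7 → 0x2217 (hexadecimal)
0x2217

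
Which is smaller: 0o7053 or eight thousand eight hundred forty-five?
Convert 0o7053 (octal) → 7×512 + 5×8 + 3 = 3627 (decimal)
Convert eight thousand eight hundred forty-five (English words) → 8×1000 + 8×100 + 45 = 8845 (decimal)
Compare 3627 vs 8845: smaller = 3627
3627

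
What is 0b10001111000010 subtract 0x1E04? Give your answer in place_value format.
Convert 0b10001111000010 (binary) → 8192 + 512 + 256 + 128 + 64 + 2 = 9154 (decimal)
Convert 0x1E04 (hexadecimal) → 1×4096 + 14×256 + 4 = 7684 (decimal)
Compute 9154 - 7684 = 1470
Convert 1470 (decimal) → 1470 = 1×1000 + 4×100 + 7×10 → 1 thousand, 4 hundreds, 7 tens (place-value notation)
1 thousand, 4 hundreds, 7 tens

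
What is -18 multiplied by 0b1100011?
Convert 0b1100011 (binary) → 64 + 32 + 2 + 1 = 99 (decimal)
Compute -18 × 99 = -1782
-1782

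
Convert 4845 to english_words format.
Convert 4845 (decimal) → 4845 = 4×1000 + 8×100 + 45 → four thousand eight hundred forty-five (English words)
four thousand eight hundred forty-five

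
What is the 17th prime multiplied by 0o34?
Convert the 17th prime (prime index) → 59 (decimal)
Convert 0o34 (octal) → 3×8 + 4 = 28 (decimal)
Compute 59 × 28 = 1652
1652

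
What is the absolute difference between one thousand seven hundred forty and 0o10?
Convert one thousand seven hundred forty (English words) → 1×1000 + 7×100 + 40 = 1740 (decimal)
Convert 0o10 (octal) → 1×8 = 8 (decimal)
Compute |1740 - 8| = 1732
1732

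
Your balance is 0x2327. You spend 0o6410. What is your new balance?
Convert 0x2327 (hexadecimal) → 2×4096 + 3×256 + 2×16 + 7 = 8999 (decimal)
Convert 0o6410 (octal) → 6×512 + 4×64 + 1×8 = 3336 (decimal)
Compute 8999 - 3336 = 5663
5663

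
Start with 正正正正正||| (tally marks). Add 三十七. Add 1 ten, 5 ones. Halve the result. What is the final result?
Convert 正正正正正||| (tally marks) → 5 + 5 + 5 + 5 + 5 + 3 = 28 (decimal)
Start: 28
Convert 三十七 (Chinese numeral) → 3×10 + 7 = 37 (decimal)
28 + 37 = 65
Convert 1 ten, 5 ones (place-value notation) → 1×10 + 5 = 15 (decimal)
65 + 15 = 80
80 ÷ 2 = 40
40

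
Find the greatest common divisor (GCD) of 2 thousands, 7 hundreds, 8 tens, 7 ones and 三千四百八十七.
Convert 2 thousands, 7 hundreds, 8 tens, 7 ones (place-value notation) → 2×1000 + 7×100 + 8×10 + 7 = 2787 (decimal)
Convert 三千四百八十七 (Chinese numeral) → 3×1000 + 4×100 + 8×10 + 7 = 3487 (decimal)
Compute gcd(2787, 3487) = 1
1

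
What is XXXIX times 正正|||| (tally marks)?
Convert XXXIX (Roman numeral) → 10 + 10 + 10 + 9 = 39 (decimal)
Convert 正正|||| (tally marks) → 5 + 5 + 4 = 14 (decimal)
Compute 39 × 14 = 546
546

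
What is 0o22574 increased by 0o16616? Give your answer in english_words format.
Convert 0o22574 (octal) → 2×4096 + 2×512 + 5×64 + 7×8 + 4 = 9596 (decimal)
Convert 0o16616 (octal) → 1×4096 + 6×512 + 6×64 + 1×8 + 6 = 7566 (decimal)
Compute 9596 + 7566 = 17162
Convert 17162 (decimal) → 17162 = 17×1000 + 1×100 + 62 → seventeen thousand one hundred sixty-two (English words)
seventeen thousand one hundred sixty-two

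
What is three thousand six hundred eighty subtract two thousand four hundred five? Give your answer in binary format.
Convert three thousand six hundred eighty (English words) → 3×1000 + 6×100 + 80 = 3680 (decimal)
Convert two thousand four hundred five (English words) → 2×1000 + 4×100 + 5 = 2405 (decimal)
Compute 3680 - 2405 = 1275
Convert 1275 (decimal) → 1275 = 1024 + 128 + 64 + 32 + 16 + 8 + 2 + 1 → 0b10011111011 (binary)
0b10011111011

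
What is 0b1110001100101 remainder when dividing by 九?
Convert 0b1110001100101 (binary) → 4096 + 2048 + 1024 + 64 + 32 + 4 + 1 = 7269 (decimal)
Convert 九 (Chinese numeral) → 9 (decimal)
Compute 7269 mod 9 = 6
6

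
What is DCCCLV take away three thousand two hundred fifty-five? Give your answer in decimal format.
Convert DCCCLV (Roman numeral) → 500 + 100 + 100 + 100 + 50 + 5 = 855 (decimal)
Convert three thousand two hundred fifty-five (English words) → 3×1000 + 2×100 + 55 = 3255 (decimal)
Compute 855 - 3255 = -2400
-2400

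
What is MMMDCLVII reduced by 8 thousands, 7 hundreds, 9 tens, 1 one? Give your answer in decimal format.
Convert MMMDCLVII (Roman numeral) → 1000 + 1000 + 1000 + 500 + 100 + 50 + 5 + 1 + 1 = 3657 (decimal)
Convert 8 thousands, 7 hundreds, 9 tens, 1 one (place-value notation) → 8×1000 + 7×100 + 9×10 + 1 = 8791 (decimal)
Compute 3657 - 8791 = -5134
-5134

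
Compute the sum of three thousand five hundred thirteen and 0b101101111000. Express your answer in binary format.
Convert three thousand five hundred thirteen (English words) → 3×1000 + 5×100 + 13 = 3513 (decimal)
Convert 0b101101111000 (binary) → 2048 + 512 + 256 + 64 + 32 + 16 + 8 = 2936 (decimal)
Compute 3513 + 2936 = 6449
Convert 6449 (decimal) → 6449 = 4096 + 2048 + 256 + 32 + 16 + 1 → 0b1100100110001 (binary)
0b1100100110001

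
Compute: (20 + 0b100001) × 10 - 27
Convert 0b100001 (binary) → 32 + 1 = 33 (decimal)
Expression in decimal: (20 + 33) × 10 - 27
Parentheses first: 20 + 33 = 53
Multiply: 53 × 10 = 530
Subtract: 530 - 27 = 503
503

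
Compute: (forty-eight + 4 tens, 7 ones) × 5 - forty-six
Convert forty-eight (English words) → 48 (decimal)
Convert 4 tens, 7 ones (place-value notation) → 4×10 + 7 = 47 (decimal)
Convert forty-six (English words) → 46 (decimal)
Expression in decimal: (48 + 47) × 5 - 46
Parentheses first: 48 + 47 = 95
Multiply: 95 × 5 = 475
Subtract: 475 - 46 = 429
429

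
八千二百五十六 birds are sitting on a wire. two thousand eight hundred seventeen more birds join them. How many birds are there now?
Convert 八千二百五十六 (Chinese numeral) → 8×1000 + 2×100 + 5×10 + 6 = 8256 (decimal)
Convert two thousand eight hundred seventeen (English words) → 2×1000 + 8×100 + 17 = 2817 (decimal)
Compute 8256 + 2817 = 11073
11073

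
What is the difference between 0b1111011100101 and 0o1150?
Convert 0b1111011100101 (binary) → 4096 + 2048 + 1024 + 512 + 128 + 64 + 32 + 4 + 1 = 7909 (decimal)
Convert 0o1150 (octal) → 1×512 + 1×64 + 5×8 = 616 (decimal)
Difference: |7909 - 616| = 7293
7293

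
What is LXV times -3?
Convert LXV (Roman numeral) → 50 + 10 + 5 = 65 (decimal)
Compute 65 × -3 = -195
-195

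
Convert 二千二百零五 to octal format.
Convert 二千二百零五 (Chinese numeral) → 2×1000 + 2×100 + 5 = 2205 (decimal)
Convert 2205 (decimal) → 2205 = 4×512 + 2×64 + 3×8 + 5 → 0o4235 (octal)
0o4235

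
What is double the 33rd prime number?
The 33rd prime number = 137
Compute 137 × 2 = 274
274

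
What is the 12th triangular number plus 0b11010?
The 12th triangular number = 12×13/2 = 78
Convert 0b11010 (binary) → 16 + 8 + 2 = 26 (decimal)
Compute 78 + 26 = 104
104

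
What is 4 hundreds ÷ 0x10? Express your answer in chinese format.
Convert 4 hundreds (place-value notation) → 4×100 = 400 (decimal)
Convert 0x10 (hexadecimal) → 1×16 = 16 (decimal)
Compute 400 ÷ 16 = 25
Convert 25 (decimal) → 25 = 2×10 + 5 → 二十五 (Chinese numeral)
二十五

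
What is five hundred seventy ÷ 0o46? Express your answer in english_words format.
Convert five hundred seventy (English words) → 5×100 + 70 = 570 (decimal)
Convert 0o46 (octal) → 4×8 + 6 = 38 (decimal)
Compute 570 ÷ 38 = 15
Convert 15 (decimal) → fifteen (English words)
fifteen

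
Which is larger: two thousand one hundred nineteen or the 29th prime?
Convert two thousand one hundred nineteen (English words) → 2×1000 + 1×100 + 19 = 2119 (decimal)
Convert the 29th prime (prime index) → 109 (decimal)
Compare 2119 vs 109: larger = 2119
2119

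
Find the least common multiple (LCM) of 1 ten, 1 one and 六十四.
Convert 1 ten, 1 one (place-value notation) → 1×10 + 1 = 11 (decimal)
Convert 六十四 (Chinese numeral) → 6×10 + 4 = 64 (decimal)
Compute lcm(11, 64) = 704
704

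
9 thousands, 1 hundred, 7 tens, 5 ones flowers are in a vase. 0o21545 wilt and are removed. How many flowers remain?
Convert 9 thousands, 1 hundred, 7 tens, 5 ones (place-value notation) → 9×1000 + 1×100 + 7×10 + 5 = 9175 (decimal)
Convert 0o21545 (octal) → 2×4096 + 1×512 + 5×64 + 4×8 + 5 = 9061 (decimal)
Compute 9175 - 9061 = 114
114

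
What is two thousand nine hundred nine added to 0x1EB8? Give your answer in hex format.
Convert two thousand nine hundred nine (English words) → 2×1000 + 9×100 + 9 = 2909 (decimal)
Convert 0x1EB8 (hexadecimal) → 1×4096 + 14×256 + 11×16 + 8 = 7864 (decimal)
Compute 2909 + 7864 = 10773
Convert 10773 (decimal) → 10773 = 2×4096 + 10×256 + 1×16 + 5 → 0x2A15 (hexadecimal)
0x2A15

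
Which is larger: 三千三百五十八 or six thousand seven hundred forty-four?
Convert 三千三百五十八 (Chinese numeral) → 3×1000 + 3×100 + 5×10 + 8 = 3358 (decimal)
Convert six thousand seven hundred forty-four (English words) → 6×1000 + 7×100 + 44 = 6744 (decimal)
Compare 3358 vs 6744: larger = 6744
6744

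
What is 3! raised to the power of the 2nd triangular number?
Convert 3! (factorial) → 6 (decimal)
Convert the 2nd triangular number (triangular index) → 2×3/2 = 3 (decimal)
Compute 6 ^ 3 = 216
216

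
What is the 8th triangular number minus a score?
The 8th triangular number = 8×9/2 = 36
Convert a score (colloquial) → 20 (decimal)
Compute 36 - 20 = 16
16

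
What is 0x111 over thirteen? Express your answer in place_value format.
Convert 0x111 (hexadecimal) → 1×256 + 1×16 + 1 = 273 (decimal)
Convert thirteen (English words) → 13 (decimal)
Compute 273 ÷ 13 = 21
Convert 21 (decimal) → 21 = 2×10 + 1 → 2 tens, 1 one (place-value notation)
2 tens, 1 one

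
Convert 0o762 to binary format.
Convert 0o762 (octal) → 7×64 + 6×8 + 2 = 498 (decimal)
Convert 498 (decimal) → 498 = 256 + 128 + 64 + 32 + 16 + 2 → 0b111110010 (binary)
0b111110010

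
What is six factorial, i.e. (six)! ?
Convert six (English words) → 6 (decimal)
Compute 6! = 720
720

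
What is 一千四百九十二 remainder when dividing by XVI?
Convert 一千四百九十二 (Chinese numeral) → 1×1000 + 4×100 + 9×10 + 2 = 1492 (decimal)
Convert XVI (Roman numeral) → 10 + 5 + 1 = 16 (decimal)
Compute 1492 mod 16 = 4
4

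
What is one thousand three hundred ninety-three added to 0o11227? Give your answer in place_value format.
Convert one thousand three hundred ninety-three (English words) → 1×1000 + 3×100 + 93 = 1393 (decimal)
Convert 0o11227 (octal) → 1×4096 + 1×512 + 2×64 + 2×8 + 7 = 4759 (decimal)
Compute 1393 + 4759 = 6152
Convert 6152 (decimal) → 6152 = 6×1000 + 1×100 + 5×10 + 2 → 6 thousands, 1 hundred, 5 tens, 2 ones (place-value notation)
6 thousands, 1 hundred, 5 tens, 2 ones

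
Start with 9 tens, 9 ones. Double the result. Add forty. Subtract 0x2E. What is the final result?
Convert 9 tens, 9 ones (place-value notation) → 9×10 + 9 = 99 (decimal)
Start: 99
99 × 2 = 198
Convert forty (English words) → 40 (decimal)
198 + 40 = 238
Convert 0x2E (hexadecimal) → 2×16 + 14 = 46 (decimal)
238 - 46 = 192
192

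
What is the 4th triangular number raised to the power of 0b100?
Convert the 4th triangular number (triangular index) → 4×5/2 = 10 (decimal)
Convert 0b100 (binary) → 4 (decimal)
Compute 10 ^ 4 = 10000
10000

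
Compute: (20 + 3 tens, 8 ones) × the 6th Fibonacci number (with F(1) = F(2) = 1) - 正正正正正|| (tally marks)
Convert 3 tens, 8 ones (place-value notation) → 3×10 + 8 = 38 (decimal)
Convert the 6th Fibonacci number (with F(1) = F(2) = 1) (Fibonacci index) → 1, 1, 2, 3, 5, 8 → 8 (decimal)
Convert 正正正正正|| (tally marks) → 5 + 5 + 5 + 5 + 5 + 2 = 27 (decimal)
Expression in decimal: (20 + 38) × 8 - 27
Parentheses first: 20 + 38 = 58
Multiply: 58 × 8 = 464
Subtract: 464 - 27 = 437
437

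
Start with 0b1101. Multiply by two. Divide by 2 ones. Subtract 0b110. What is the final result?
Convert 0b1101 (binary) → 8 + 4 + 1 = 13 (decimal)
Start: 13
Convert two (English words) → 2 (decimal)
13 × 2 = 26
Convert 2 ones (place-value notation) → 2 (decimal)
26 ÷ 2 = 13
Convert 0b110 (binary) → 4 + 2 = 6 (decimal)
13 - 6 = 7
7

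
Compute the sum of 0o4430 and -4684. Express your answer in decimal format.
Convert 0o4430 (octal) → 4×512 + 4×64 + 3×8 = 2328 (decimal)
Compute 2328 + -4684 = -2356
-2356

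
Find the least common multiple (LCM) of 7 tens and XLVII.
Convert 7 tens (place-value notation) → 7×10 = 70 (decimal)
Convert XLVII (Roman numeral) → 40 + 5 + 1 + 1 = 47 (decimal)
Compute lcm(70, 47) = 3290
3290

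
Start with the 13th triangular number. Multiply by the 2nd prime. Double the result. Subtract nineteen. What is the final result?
Convert the 13th triangular number (triangular index) → 13×14/2 = 91 (decimal)
Start: 91
Convert the 2nd prime (prime index) → 3 (decimal)
91 × 3 = 273
273 × 2 = 546
Convert nineteen (English words) → 19 (decimal)
546 - 19 = 527
527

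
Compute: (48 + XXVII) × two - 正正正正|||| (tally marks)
Convert XXVII (Roman numeral) → 10 + 10 + 5 + 1 + 1 = 27 (decimal)
Convert two (English words) → 2 (decimal)
Convert 正正正正|||| (tally marks) → 5 + 5 + 5 + 5 + 4 = 24 (decimal)
Expression in decimal: (48 + 27) × 2 - 24
Parentheses first: 48 + 27 = 75
Multiply: 75 × 2 = 150
Subtract: 150 - 24 = 126
126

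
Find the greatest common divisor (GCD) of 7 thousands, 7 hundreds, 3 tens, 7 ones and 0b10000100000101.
Convert 7 thousands, 7 hundreds, 3 tens, 7 ones (place-value notation) → 7×1000 + 7×100 + 3×10 + 7 = 7737 (decimal)
Convert 0b10000100000101 (binary) → 8192 + 256 + 4 + 1 = 8453 (decimal)
Compute gcd(7737, 8453) = 1
1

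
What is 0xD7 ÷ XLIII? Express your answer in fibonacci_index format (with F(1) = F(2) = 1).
Convert 0xD7 (hexadecimal) → 13×16 + 7 = 215 (decimal)
Convert XLIII (Roman numeral) → 40 + 1 + 1 + 1 = 43 (decimal)
Compute 215 ÷ 43 = 5
Convert 5 (decimal) → 1, 1, 2, 3, 5 → the 5th Fibonacci number (Fibonacci index)
the 5th Fibonacci number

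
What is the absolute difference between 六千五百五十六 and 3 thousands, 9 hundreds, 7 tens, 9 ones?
Convert 六千五百五十六 (Chinese numeral) → 6×1000 + 5×100 + 5×10 + 6 = 6556 (decimal)
Convert 3 thousands, 9 hundreds, 7 tens, 9 ones (place-value notation) → 3×1000 + 9×100 + 7×10 + 9 = 3979 (decimal)
Compute |6556 - 3979| = 2577
2577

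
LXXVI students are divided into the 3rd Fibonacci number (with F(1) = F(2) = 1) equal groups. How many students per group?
Convert LXXVI (Roman numeral) → 50 + 10 + 10 + 5 + 1 = 76 (decimal)
Convert the 3rd Fibonacci number (with F(1) = F(2) = 1) (Fibonacci index) → 1, 1, 2 → 2 (decimal)
Compute 76 ÷ 2 = 38
38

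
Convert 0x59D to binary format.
Convert 0x59D (hexadecimal) → 5×256 + 9×16 + 13 = 1437 (decimal)
Convert 1437 (decimal) → 1437 = 1024 + 256 + 128 + 16 + 8 + 4 + 1 → 0b10110011101 (binary)
0b10110011101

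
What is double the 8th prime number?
The 8th prime number = 19
Compute 19 × 2 = 38
38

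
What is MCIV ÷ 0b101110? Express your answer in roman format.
Convert MCIV (Roman numeral) → 1000 + 100 + 4 = 1104 (decimal)
Convert 0b101110 (binary) → 32 + 8 + 4 + 2 = 46 (decimal)
Compute 1104 ÷ 46 = 24
Convert 24 (decimal) → 24 = 10 + 10 + 4 → XXIV (Roman numeral)
XXIV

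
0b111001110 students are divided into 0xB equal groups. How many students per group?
Convert 0b111001110 (binary) → 256 + 128 + 64 + 8 + 4 + 2 = 462 (decimal)
Convert 0xB (hexadecimal) → 11 (decimal)
Compute 462 ÷ 11 = 42
42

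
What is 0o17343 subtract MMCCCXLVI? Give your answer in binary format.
Convert 0o17343 (octal) → 1×4096 + 7×512 + 3×64 + 4×8 + 3 = 7907 (decimal)
Convert MMCCCXLVI (Roman numeral) → 1000 + 1000 + 100 + 100 + 100 + 40 + 5 + 1 = 2346 (decimal)
Compute 7907 - 2346 = 5561
Convert 5561 (decimal) → 5561 = 4096 + 1024 + 256 + 128 + 32 + 16 + 8 + 1 → 0b1010110111001 (binary)
0b1010110111001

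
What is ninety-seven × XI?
Convert ninety-seven (English words) → 97 (decimal)
Convert XI (Roman numeral) → 10 + 1 = 11 (decimal)
Compute 97 × 11 = 1067
1067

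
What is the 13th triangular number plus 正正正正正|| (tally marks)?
The 13th triangular number = 13×14/2 = 91
Convert 正正正正正|| (tally marks) → 5 + 5 + 5 + 5 + 5 + 2 = 27 (decimal)
Compute 91 + 27 = 118
118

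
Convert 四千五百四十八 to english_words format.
Convert 四千五百四十八 (Chinese numeral) → 4×1000 + 5×100 + 4×10 + 8 = 4548 (decimal)
Convert 4548 (decimal) → 4548 = 4×1000 + 5×100 + 48 → four thousand five hundred forty-eight (English words)
four thousand five hundred forty-eight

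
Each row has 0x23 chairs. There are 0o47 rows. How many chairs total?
Convert 0x23 (hexadecimal) → 2×16 + 3 = 35 (decimal)
Convert 0o47 (octal) → 4×8 + 7 = 39 (decimal)
Compute 35 × 39 = 1365
1365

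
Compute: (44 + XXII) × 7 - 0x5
Convert XXII (Roman numeral) → 10 + 10 + 1 + 1 = 22 (decimal)
Convert 0x5 (hexadecimal) → 5 (decimal)
Expression in decimal: (44 + 22) × 7 - 5
Parentheses first: 44 + 22 = 66
Multiply: 66 × 7 = 462
Subtract: 462 - 5 = 457
457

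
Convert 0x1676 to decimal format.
Convert 0x1676 (hexadecimal) → 1×4096 + 6×256 + 7×16 + 6 = 5750 (decimal)
5750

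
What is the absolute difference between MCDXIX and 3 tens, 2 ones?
Convert MCDXIX (Roman numeral) → 1000 + 400 + 10 + 9 = 1419 (decimal)
Convert 3 tens, 2 ones (place-value notation) → 3×10 + 2 = 32 (decimal)
Compute |1419 - 32| = 1387
1387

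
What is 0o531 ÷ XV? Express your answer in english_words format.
Convert 0o531 (octal) → 5×64 + 3×8 + 1 = 345 (decimal)
Convert XV (Roman numeral) → 10 + 5 = 15 (decimal)
Compute 345 ÷ 15 = 23
Convert 23 (decimal) → twenty-three (English words)
twenty-three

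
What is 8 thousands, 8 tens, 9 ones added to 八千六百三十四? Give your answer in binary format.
Convert 8 thousands, 8 tens, 9 ones (place-value notation) → 8×1000 + 8×10 + 9 = 8089 (decimal)
Convert 八千六百三十四 (Chinese numeral) → 8×1000 + 6×100 + 3×10 + 4 = 8634 (decimal)
Compute 8089 + 8634 = 16723
Convert 16723 (decimal) → 16723 = 16384 + 256 + 64 + 16 + 2 + 1 → 0b100000101010011 (binary)
0b100000101010011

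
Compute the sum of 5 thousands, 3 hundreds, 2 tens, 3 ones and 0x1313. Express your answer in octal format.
Convert 5 thousands, 3 hundreds, 2 tens, 3 ones (place-value notation) → 5×1000 + 3×100 + 2×10 + 3 = 5323 (decimal)
Convert 0x1313 (hexadecimal) → 1×4096 + 3×256 + 1×16 + 3 = 4883 (decimal)
Compute 5323 + 4883 = 10206
Convert 10206 (decimal) → 10206 = 2×4096 + 3×512 + 7×64 + 3×8 + 6 → 0o23736 (octal)
0o23736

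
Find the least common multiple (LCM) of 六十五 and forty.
Convert 六十五 (Chinese numeral) → 6×10 + 5 = 65 (decimal)
Convert forty (English words) → 40 (decimal)
Compute lcm(65, 40) = 520
520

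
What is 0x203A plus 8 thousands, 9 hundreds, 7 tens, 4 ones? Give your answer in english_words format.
Convert 0x203A (hexadecimal) → 2×4096 + 3×16 + 10 = 8250 (decimal)
Convert 8 thousands, 9 hundreds, 7 tens, 4 ones (place-value notation) → 8×1000 + 9×100 + 7×10 + 4 = 8974 (decimal)
Compute 8250 + 8974 = 17224
Convert 17224 (decimal) → 17224 = 17×1000 + 2×100 + 24 → seventeen thousand two hundred twenty-four (English words)
seventeen thousand two hundred twenty-four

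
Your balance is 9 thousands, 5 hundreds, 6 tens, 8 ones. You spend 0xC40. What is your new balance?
Convert 9 thousands, 5 hundreds, 6 tens, 8 ones (place-value notation) → 9×1000 + 5×100 + 6×10 + 8 = 9568 (decimal)
Convert 0xC40 (hexadecimal) → 12×256 + 4×16 = 3136 (decimal)
Compute 9568 - 3136 = 6432
6432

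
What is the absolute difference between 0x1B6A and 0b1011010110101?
Convert 0x1B6A (hexadecimal) → 1×4096 + 11×256 + 6×16 + 10 = 7018 (decimal)
Convert 0b1011010110101 (binary) → 4096 + 1024 + 512 + 128 + 32 + 16 + 4 + 1 = 5813 (decimal)
Compute |7018 - 5813| = 1205
1205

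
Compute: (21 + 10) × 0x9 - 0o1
Convert 0x9 (hexadecimal) → 9 (decimal)
Convert 0o1 (octal) → 1 (decimal)
Expression in decimal: (21 + 10) × 9 - 1
Parentheses first: 21 + 10 = 31
Multiply: 31 × 9 = 279
Subtract: 279 - 1 = 278
278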